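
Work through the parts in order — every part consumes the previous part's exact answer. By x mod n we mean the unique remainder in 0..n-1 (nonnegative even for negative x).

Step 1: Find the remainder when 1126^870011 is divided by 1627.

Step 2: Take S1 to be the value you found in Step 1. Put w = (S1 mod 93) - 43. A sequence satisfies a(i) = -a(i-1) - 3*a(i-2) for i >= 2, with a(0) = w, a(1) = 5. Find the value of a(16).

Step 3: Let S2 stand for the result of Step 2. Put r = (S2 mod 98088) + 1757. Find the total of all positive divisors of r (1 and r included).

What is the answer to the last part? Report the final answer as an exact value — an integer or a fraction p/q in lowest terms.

Step 1: squarings mod 1627: 1126^1=1126, 1126^2=443, 1126^4=1009, 1126^8=1206, 1126^16=1525, 1126^32=642, 1126^64=533, 1126^128=991, 1126^256=1000, 1126^512=1022, 1126^1024=1577, 1126^2048=873, 1126^4096=693, 1126^8192=284, 1126^16384=933, 1126^32768=44, 1126^65536=309, 1126^131072=1115, 1126^262144=197, 1126^524288=1388; 1126^870011 = 1126^1 * 1126^2 * 1126^8 * 1126^16 * 1126^32 * 1126^64 * 1126^512 * 1126^1024 * 1126^16384 * 1126^65536 * 1126^262144 * 1126^524288 = 1250 (mod 1627); answer 1250
Step 2: S1 = 1250; w = -2; a(2) = -1*(5) - 3*(-2) = 1; iterating: a(2)=1, a(3)=-16, a(4)=13, a(5)=35, a(6)=-74, a(7)=-31, a(8)=253, a(9)=-160, a(10)=-599, a(11)=1079, a(12)=718, a(13)=-3955, a(14)=1801, a(15)=10064, a(16)=-15467; answer -15467
Step 3: S2 = -15467; r = 84378; 84378 = 2 * 3 * 7^3 * 41; sigma = (1 + 2) * (1 + 3) * (1 + 7 + 49 + 343) * (1 + 41) = 3 * 4 * 400 * 42 = 201600; answer 201600

201600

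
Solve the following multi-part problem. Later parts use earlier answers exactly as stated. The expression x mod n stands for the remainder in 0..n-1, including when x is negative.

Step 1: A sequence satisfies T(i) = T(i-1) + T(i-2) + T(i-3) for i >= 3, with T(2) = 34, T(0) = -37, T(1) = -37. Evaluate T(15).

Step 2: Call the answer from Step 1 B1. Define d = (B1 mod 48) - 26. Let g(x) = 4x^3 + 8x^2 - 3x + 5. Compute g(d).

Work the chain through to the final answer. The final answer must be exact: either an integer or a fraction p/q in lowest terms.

Step 1: T(3) = 1*(34) + 1*(-37) + 1*(-37) = -40; iterating: T(3)=-40, T(4)=-43, T(5)=-49, T(6)=-132, T(7)=-224, T(8)=-405, T(9)=-761, T(10)=-1390, T(11)=-2556, T(12)=-4707, T(13)=-8653, T(14)=-15916, T(15)=-29276; answer -29276
Step 2: B1 = -29276; d = -22; 4*(-22)^3 + 8*(-22)^2 - 3*(-22)^1 + 5 = (-42592) + (3872) + (66) + (5) = -38649; answer -38649

-38649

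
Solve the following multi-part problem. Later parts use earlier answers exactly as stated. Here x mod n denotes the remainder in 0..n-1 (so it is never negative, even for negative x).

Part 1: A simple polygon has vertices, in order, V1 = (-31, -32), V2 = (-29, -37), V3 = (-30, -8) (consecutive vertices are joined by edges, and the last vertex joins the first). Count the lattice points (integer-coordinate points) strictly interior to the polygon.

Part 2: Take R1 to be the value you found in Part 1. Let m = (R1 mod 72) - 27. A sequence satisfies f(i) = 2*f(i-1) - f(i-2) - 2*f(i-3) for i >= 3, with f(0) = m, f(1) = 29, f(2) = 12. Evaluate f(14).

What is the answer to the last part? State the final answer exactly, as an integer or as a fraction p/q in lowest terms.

-17368

Part 1: cross terms: (-31*-37 - -29*-32)=219, (-29*-8 - -30*-37)=-878, (-30*-32 - -31*-8)=712; twice the area = |53| = 53; area = 53/2; boundary points = 1 + 1 + 1 = 3; strictly interior points = area - boundary/2 + 1 = 26; answer 26
Part 2: R1 = 26; m = -1; f(3) = 2*(12) - 1*(29) - 2*(-1) = -3; iterating: f(3)=-3, f(4)=-76, f(5)=-173, f(6)=-264, f(7)=-203, f(8)=204, f(9)=1139, f(10)=2480, f(11)=3413, f(12)=2068, f(13)=-4237, f(14)=-17368; answer -17368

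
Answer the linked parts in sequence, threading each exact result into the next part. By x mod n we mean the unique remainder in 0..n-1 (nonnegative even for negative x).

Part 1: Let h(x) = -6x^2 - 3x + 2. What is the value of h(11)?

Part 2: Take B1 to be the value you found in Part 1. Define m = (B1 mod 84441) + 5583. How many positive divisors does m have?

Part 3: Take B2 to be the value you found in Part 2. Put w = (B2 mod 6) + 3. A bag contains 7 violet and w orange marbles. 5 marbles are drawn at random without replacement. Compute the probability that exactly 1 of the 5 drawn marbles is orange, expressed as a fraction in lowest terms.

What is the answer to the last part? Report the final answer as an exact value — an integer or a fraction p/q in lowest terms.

Part 1: -6*(11)^2 - 3*(11)^1 + 2 = (-726) + (-33) + (2) = -757; answer -757
Part 2: B1 = -757; m = 89267; 89267 = 17 * 59 * 89; number of divisors = (1+1) * (1+1) * (1+1) = 8; answer 8
Part 3: B2 = 8; w = 5; total draws C(12,5) = 792; favorable C(5,1)*C(7,4) = 175; P = 175/792; answer 175/792

175/792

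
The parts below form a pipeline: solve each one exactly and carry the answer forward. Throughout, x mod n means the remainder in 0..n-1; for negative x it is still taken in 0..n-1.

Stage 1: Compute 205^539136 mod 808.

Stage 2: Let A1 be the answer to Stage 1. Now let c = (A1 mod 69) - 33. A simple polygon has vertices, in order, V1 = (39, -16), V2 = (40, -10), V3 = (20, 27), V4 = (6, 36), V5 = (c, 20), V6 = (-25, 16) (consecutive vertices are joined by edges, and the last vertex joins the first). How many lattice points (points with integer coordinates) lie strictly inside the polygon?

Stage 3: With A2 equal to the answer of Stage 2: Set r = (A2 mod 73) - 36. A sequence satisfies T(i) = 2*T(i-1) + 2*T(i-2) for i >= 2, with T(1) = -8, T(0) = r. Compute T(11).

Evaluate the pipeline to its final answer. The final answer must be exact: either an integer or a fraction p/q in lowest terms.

Stage 1: squarings mod 808: 205^1=205, 205^2=9, 205^4=81, 205^8=97, 205^16=521, 205^32=761, 205^64=593, 205^128=169, 205^256=281, 205^512=585, 205^1024=441, 205^2048=561, 205^4096=409, 205^8192=25, 205^16384=625, 205^32768=361, 205^65536=233, 205^131072=153, 205^262144=785, 205^524288=529; 205^539136 = 205^512 * 205^2048 * 205^4096 * 205^8192 * 205^524288 = 233 (mod 808); answer 233
Stage 2: A1 = 233; c = -7; cross terms: (39*-10 - 40*-16)=250, (40*27 - 20*-10)=1280, (20*36 - 6*27)=558, (6*20 - -7*36)=372, (-7*16 - -25*20)=388, (-25*-16 - 39*16)=-224; twice the area = |2624| = 2624; area = 1312; boundary points = 1 + 1 + 1 + 1 + 2 + 32 = 38; strictly interior points = area - boundary/2 + 1 = 1294; answer 1294
Stage 3: A2 = 1294; r = 17; T(2) = 2*(-8) + 2*(17) = 18; iterating: T(2)=18, T(3)=20, T(4)=76, T(5)=192, T(6)=536, T(7)=1456, T(8)=3984, T(9)=10880, T(10)=29728, T(11)=81216; answer 81216

81216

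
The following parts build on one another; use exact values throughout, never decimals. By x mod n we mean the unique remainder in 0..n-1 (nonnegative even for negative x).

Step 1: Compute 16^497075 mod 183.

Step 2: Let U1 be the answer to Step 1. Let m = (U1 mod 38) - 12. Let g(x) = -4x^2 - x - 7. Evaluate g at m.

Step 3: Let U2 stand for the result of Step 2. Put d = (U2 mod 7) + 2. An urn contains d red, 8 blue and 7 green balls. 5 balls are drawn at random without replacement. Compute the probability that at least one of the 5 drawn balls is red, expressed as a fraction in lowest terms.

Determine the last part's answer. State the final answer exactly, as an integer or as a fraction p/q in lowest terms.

35/68

Step 1: squarings mod 183: 16^1=16, 16^2=73, 16^4=22, 16^8=118, 16^16=16, 16^32=73, 16^64=22, 16^128=118, 16^256=16, 16^512=73, 16^1024=22, 16^2048=118, 16^4096=16, 16^8192=73, 16^16384=22, 16^32768=118, 16^65536=16, 16^131072=73, 16^262144=22; 16^497075 = 16^1 * 16^2 * 16^16 * 16^32 * 16^128 * 16^256 * 16^1024 * 16^4096 * 16^32768 * 16^65536 * 16^131072 * 16^262144 = 169 (mod 183); answer 169
Step 2: U1 = 169; m = 5; -4*(5)^2 - 1*(5)^1 - 7 = (-100) + (-5) + (-7) = -112; answer -112
Step 3: U2 = -112; d = 2; total draws C(17,5) = 6188; complement C(15,5) = 3003; favorable 6188 - 3003 = 3185; P = 35/68; answer 35/68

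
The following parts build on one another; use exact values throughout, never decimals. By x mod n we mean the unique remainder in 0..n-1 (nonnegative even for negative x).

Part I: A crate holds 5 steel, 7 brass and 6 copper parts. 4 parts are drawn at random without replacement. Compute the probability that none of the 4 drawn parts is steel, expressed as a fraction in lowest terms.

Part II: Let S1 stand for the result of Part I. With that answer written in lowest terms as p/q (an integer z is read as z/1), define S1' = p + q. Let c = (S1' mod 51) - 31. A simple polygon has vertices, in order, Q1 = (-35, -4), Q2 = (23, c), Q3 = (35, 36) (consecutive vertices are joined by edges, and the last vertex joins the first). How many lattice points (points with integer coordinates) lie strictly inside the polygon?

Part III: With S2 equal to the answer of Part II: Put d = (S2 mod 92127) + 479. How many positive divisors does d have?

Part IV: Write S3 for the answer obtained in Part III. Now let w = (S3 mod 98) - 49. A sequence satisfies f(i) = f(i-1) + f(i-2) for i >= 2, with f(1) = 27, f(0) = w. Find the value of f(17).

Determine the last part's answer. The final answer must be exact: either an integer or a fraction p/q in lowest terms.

Part I: total draws C(18,4) = 3060; favorable C(13,4) = 715; P = 143/612; answer 143/612
Part II: S1 = 143/612; threaded value p + q = 755; c = 10; cross terms: (-35*10 - 23*-4)=-258, (23*36 - 35*10)=478, (35*-4 - -35*36)=1120; twice the area = |1340| = 1340; area = 670; boundary points = 2 + 2 + 10 = 14; strictly interior points = area - boundary/2 + 1 = 664; answer 664
Part III: S2 = 664; d = 1143; 1143 = 3^2 * 127; number of divisors = (2+1) * (1+1) = 6; answer 6
Part IV: S3 = 6; w = -43; f(2) = 1*(27) + 1*(-43) = -16; iterating: f(2)=-16, f(3)=11, f(4)=-5, f(5)=6, f(6)=1, f(7)=7, f(8)=8, f(9)=15, f(10)=23, f(11)=38, f(12)=61, f(13)=99, f(14)=160, f(15)=259, f(16)=419, f(17)=678; answer 678

678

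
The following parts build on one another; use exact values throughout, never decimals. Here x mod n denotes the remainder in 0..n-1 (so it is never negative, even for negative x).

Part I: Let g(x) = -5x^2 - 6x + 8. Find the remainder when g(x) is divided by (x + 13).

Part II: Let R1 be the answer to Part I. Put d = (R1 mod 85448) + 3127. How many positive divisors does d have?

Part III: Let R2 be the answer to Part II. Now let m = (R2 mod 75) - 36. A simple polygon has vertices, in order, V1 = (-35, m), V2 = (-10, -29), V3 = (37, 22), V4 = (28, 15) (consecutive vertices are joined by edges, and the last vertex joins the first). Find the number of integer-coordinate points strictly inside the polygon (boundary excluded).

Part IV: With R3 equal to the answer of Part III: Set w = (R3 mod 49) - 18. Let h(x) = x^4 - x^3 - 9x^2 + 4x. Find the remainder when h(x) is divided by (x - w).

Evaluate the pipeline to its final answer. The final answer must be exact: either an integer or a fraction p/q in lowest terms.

675439

Part I: remainder = value at the root: -5*(-13)^2 - 6*(-13)^1 + 8 = (-845) + (78) + (8) = -759; answer -759
Part II: R1 = -759; d = 87816; 87816 = 2^3 * 3 * 3659; number of divisors = (3+1) * (1+1) * (1+1) = 16; answer 16
Part III: R2 = 16; m = -20; cross terms: (-35*-29 - -10*-20)=815, (-10*22 - 37*-29)=853, (37*15 - 28*22)=-61, (28*-20 - -35*15)=-35; twice the area = |1572| = 1572; area = 786; boundary points = 1 + 1 + 1 + 7 = 10; strictly interior points = area - boundary/2 + 1 = 782; answer 782
Part IV: R3 = 782; w = 29; remainder = value at the root: 1*(29)^4 - 1*(29)^3 - 9*(29)^2 + 4*(29)^1 = (707281) + (-24389) + (-7569) + (116) = 675439; answer 675439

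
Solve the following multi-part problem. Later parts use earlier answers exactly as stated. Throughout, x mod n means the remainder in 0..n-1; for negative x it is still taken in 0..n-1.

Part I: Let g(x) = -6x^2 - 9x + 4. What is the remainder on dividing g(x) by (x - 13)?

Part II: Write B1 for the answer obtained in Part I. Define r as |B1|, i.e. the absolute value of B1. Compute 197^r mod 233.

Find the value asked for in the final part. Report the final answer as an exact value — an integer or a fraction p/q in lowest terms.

50

Part I: remainder = value at the root: -6*(13)^2 - 9*(13)^1 + 4 = (-1014) + (-117) + (4) = -1127; answer -1127
Part II: B1 = -1127; r = 1127; squarings mod 233: 197^1=197, 197^2=131, 197^4=152, 197^8=37, 197^16=204, 197^32=142, 197^64=126, 197^128=32, 197^256=92, 197^512=76, 197^1024=184; 197^1127 = 197^1 * 197^2 * 197^4 * 197^32 * 197^64 * 197^1024 = 50 (mod 233); answer 50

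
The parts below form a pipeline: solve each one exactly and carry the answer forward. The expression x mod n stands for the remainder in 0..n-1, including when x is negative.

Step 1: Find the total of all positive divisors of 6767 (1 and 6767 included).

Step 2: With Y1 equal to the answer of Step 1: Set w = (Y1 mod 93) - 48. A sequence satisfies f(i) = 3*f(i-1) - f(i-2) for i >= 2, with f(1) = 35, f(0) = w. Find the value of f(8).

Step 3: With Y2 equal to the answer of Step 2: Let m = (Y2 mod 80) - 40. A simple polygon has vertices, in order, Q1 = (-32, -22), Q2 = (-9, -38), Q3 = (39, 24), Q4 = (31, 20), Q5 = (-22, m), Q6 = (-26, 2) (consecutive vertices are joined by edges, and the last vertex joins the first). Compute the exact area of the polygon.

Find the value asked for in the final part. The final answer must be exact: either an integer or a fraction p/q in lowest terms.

Step 1: 6767 = 67 * 101; sigma = (1 + 67) * (1 + 101) = 68 * 102 = 6936; answer 6936
Step 2: Y1 = 6936; w = 6; f(2) = 3*(35) - 1*(6) = 99; iterating: f(2)=99, f(3)=262, f(4)=687, f(5)=1799, f(6)=4710, f(7)=12331, f(8)=32283; answer 32283
Step 3: Y2 = 32283; m = 3; cross terms: (-32*-38 - -9*-22)=1018, (-9*24 - 39*-38)=1266, (39*20 - 31*24)=36, (31*3 - -22*20)=533, (-22*2 - -26*3)=34, (-26*-22 - -32*2)=636; twice the area = |3523| = 3523; area = 3523/2; answer 3523/2

3523/2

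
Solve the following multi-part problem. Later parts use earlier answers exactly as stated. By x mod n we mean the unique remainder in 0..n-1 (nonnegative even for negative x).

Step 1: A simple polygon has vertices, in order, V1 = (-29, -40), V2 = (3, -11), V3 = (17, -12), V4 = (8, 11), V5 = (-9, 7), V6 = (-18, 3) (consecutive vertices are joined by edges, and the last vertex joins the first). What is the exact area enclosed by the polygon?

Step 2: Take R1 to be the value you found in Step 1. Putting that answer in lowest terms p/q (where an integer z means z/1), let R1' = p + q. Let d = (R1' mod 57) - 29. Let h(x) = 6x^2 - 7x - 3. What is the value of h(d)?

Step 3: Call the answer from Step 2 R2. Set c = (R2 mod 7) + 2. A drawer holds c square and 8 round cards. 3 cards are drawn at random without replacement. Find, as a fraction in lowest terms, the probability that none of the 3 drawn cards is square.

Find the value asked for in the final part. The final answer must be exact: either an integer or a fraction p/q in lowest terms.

Step 1: cross terms: (-29*-11 - 3*-40)=439, (3*-12 - 17*-11)=151, (17*11 - 8*-12)=283, (8*7 - -9*11)=155, (-9*3 - -18*7)=99, (-18*-40 - -29*3)=807; twice the area = |1934| = 1934; area = 967; answer 967
Step 2: R1 = 967; threaded value p + q = 968; d = 27; 6*(27)^2 - 7*(27)^1 - 3 = (4374) + (-189) + (-3) = 4182; answer 4182
Step 3: R2 = 4182; c = 5; total draws C(13,3) = 286; favorable C(8,3) = 56; P = 28/143; answer 28/143

28/143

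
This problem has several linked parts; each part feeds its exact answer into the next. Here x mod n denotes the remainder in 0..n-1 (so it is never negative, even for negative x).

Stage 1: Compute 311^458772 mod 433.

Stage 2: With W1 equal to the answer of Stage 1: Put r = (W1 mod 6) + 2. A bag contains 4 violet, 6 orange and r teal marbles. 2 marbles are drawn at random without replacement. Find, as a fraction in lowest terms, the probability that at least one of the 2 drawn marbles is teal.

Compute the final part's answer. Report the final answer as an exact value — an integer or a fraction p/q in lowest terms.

91/136

Stage 1: squarings mod 433: 311^1=311, 311^2=162, 311^4=264, 311^8=416, 311^16=289, 311^32=385, 311^64=139, 311^128=269, 311^256=50, 311^512=335, 311^1024=78, 311^2048=22, 311^4096=51, 311^8192=3, 311^16384=9, 311^32768=81, 311^65536=66, 311^131072=26, 311^262144=243; 311^458772 = 311^4 * 311^16 * 311^65536 * 311^131072 * 311^262144 = 359 (mod 433); answer 359
Stage 2: W1 = 359; r = 7; total draws C(17,2) = 136; complement C(10,2) = 45; favorable 136 - 45 = 91; P = 91/136; answer 91/136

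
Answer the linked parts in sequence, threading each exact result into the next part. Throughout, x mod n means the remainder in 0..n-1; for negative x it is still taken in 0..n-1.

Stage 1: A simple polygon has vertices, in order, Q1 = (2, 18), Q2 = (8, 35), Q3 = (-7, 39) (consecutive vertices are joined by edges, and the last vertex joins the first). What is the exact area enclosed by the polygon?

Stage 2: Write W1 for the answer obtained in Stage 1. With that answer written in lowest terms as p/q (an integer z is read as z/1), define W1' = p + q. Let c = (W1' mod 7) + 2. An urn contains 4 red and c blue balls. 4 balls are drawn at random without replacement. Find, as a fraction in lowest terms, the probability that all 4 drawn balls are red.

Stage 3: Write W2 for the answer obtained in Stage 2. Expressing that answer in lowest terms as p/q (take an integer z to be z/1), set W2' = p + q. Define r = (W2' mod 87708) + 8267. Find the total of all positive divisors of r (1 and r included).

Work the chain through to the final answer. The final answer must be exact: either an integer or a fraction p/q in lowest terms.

Stage 1: cross terms: (2*35 - 8*18)=-74, (8*39 - -7*35)=557, (-7*18 - 2*39)=-204; twice the area = |279| = 279; area = 279/2; answer 279/2
Stage 2: W1 = 279/2; threaded value p + q = 281; c = 3; total draws C(7,4) = 35; favorable C(4,4) = 1; P = 1/35; answer 1/35
Stage 3: W2 = 1/35; threaded value p + q = 36; r = 8303; 8303 = 19^2 * 23; sigma = (1 + 19 + 361) * (1 + 23) = 381 * 24 = 9144; answer 9144

9144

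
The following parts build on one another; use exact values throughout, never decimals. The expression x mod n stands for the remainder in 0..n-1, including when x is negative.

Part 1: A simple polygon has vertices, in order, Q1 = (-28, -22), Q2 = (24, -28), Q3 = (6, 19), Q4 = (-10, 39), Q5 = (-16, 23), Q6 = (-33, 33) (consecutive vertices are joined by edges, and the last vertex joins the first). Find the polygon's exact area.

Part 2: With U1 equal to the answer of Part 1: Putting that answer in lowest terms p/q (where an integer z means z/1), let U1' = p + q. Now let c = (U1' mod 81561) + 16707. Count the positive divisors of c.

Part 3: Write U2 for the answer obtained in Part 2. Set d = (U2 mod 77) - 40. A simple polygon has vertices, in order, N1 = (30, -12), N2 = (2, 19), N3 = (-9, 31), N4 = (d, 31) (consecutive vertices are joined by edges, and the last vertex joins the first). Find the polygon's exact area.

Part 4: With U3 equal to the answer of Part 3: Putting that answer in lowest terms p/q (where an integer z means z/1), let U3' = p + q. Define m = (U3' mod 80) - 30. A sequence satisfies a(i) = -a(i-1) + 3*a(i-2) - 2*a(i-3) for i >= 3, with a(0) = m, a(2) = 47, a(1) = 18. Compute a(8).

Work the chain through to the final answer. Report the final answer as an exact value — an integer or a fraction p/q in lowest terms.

7959

Part 1: cross terms: (-28*-28 - 24*-22)=1312, (24*19 - 6*-28)=624, (6*39 - -10*19)=424, (-10*23 - -16*39)=394, (-16*33 - -33*23)=231, (-33*-22 - -28*33)=1650; twice the area = |4635| = 4635; area = 4635/2; answer 4635/2
Part 2: U1 = 4635/2; threaded value p + q = 4637; c = 21344; 21344 = 2^5 * 23 * 29; number of divisors = (5+1) * (1+1) * (1+1) = 24; answer 24
Part 3: U2 = 24; d = -16; cross terms: (30*19 - 2*-12)=594, (2*31 - -9*19)=233, (-9*31 - -16*31)=217, (-16*-12 - 30*31)=-738; twice the area = |306| = 306; area = 153; answer 153
Part 4: U3 = 153; threaded value p + q = 154; m = 44; a(3) = -1*(47) + 3*(18) - 2*(44) = -81; iterating: a(3)=-81, a(4)=186, a(5)=-523, a(6)=1243, a(7)=-3184, a(8)=7959; answer 7959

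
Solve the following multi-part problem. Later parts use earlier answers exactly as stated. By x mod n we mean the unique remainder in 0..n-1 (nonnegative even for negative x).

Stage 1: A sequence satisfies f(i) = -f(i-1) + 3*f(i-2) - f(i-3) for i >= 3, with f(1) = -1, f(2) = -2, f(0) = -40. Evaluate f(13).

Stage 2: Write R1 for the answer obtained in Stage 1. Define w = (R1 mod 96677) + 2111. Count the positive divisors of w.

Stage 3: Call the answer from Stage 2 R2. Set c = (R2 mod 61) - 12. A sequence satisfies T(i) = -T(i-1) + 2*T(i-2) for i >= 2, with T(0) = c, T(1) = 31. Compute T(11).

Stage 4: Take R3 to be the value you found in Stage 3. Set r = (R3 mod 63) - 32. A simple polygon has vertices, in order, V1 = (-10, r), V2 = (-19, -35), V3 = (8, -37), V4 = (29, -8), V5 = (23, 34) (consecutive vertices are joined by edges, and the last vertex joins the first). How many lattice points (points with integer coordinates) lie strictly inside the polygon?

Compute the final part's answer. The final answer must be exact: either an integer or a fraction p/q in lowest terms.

Stage 1: f(3) = -1*(-2) + 3*(-1) - 1*(-40) = 39; iterating: f(3)=39, f(4)=-44, f(5)=163, f(6)=-334, f(7)=867, f(8)=-2032, f(9)=4967, f(10)=-11930, f(11)=28863, f(12)=-69620, f(13)=168139; answer 168139
Stage 2: R1 = 168139; w = 73573; 73573 = 29 * 43 * 59; number of divisors = (1+1) * (1+1) * (1+1) = 8; answer 8
Stage 3: R2 = 8; c = -4; T(2) = -1*(31) + 2*(-4) = -39; iterating: T(2)=-39, T(3)=101, T(4)=-179, T(5)=381, T(6)=-739, T(7)=1501, T(8)=-2979, T(9)=5981, T(10)=-11939, T(11)=23901; answer 23901
Stage 4: R3 = 23901; r = -8; cross terms: (-10*-35 - -19*-8)=198, (-19*-37 - 8*-35)=983, (8*-8 - 29*-37)=1009, (29*34 - 23*-8)=1170, (23*-8 - -10*34)=156; twice the area = |3516| = 3516; area = 1758; boundary points = 9 + 1 + 1 + 6 + 3 = 20; strictly interior points = area - boundary/2 + 1 = 1749; answer 1749

1749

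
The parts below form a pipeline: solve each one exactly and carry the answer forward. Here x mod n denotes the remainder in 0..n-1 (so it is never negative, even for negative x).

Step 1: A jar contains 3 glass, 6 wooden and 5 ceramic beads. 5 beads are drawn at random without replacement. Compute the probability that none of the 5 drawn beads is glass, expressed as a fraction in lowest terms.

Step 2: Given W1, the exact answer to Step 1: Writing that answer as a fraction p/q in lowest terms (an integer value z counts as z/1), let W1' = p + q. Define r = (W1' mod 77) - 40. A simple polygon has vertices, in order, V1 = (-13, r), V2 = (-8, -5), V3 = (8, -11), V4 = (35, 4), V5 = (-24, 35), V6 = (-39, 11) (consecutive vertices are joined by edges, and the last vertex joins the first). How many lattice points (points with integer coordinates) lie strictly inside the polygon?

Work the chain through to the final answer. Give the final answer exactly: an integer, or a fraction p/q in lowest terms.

1955

Step 1: total draws C(14,5) = 2002; favorable C(11,5) = 462; P = 3/13; answer 3/13
Step 2: W1 = 3/13; threaded value p + q = 16; r = -24; cross terms: (-13*-5 - -8*-24)=-127, (-8*-11 - 8*-5)=128, (8*4 - 35*-11)=417, (35*35 - -24*4)=1321, (-24*11 - -39*35)=1101, (-39*-24 - -13*11)=1079; twice the area = |3919| = 3919; area = 3919/2; boundary points = 1 + 2 + 3 + 1 + 3 + 1 = 11; strictly interior points = area - boundary/2 + 1 = 1955; answer 1955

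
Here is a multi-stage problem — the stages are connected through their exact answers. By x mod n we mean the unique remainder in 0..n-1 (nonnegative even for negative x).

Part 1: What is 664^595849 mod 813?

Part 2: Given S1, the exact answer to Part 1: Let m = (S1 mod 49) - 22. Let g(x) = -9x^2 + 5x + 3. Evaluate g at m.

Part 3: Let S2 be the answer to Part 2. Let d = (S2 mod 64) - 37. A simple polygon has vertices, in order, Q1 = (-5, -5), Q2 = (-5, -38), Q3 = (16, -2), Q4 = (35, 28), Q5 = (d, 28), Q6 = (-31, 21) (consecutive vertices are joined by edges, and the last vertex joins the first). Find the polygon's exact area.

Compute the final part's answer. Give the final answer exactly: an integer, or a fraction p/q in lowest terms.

3325/2

Part 1: squarings mod 813: 664^1=664, 664^2=250, 664^4=712, 664^8=445, 664^16=466, 664^32=85, 664^64=721, 664^128=334, 664^256=175, 664^512=544, 664^1024=4, 664^2048=16, 664^4096=256, 664^8192=496, 664^16384=490, 664^32768=265, 664^65536=307, 664^131072=754, 664^262144=229, 664^524288=409; 664^595849 = 664^1 * 664^8 * 664^128 * 664^256 * 664^512 * 664^1024 * 664^4096 * 664^65536 * 664^524288 = 424 (mod 813); answer 424
Part 2: S1 = 424; m = 10; -9*(10)^2 + 5*(10)^1 + 3 = (-900) + (50) + (3) = -847; answer -847
Part 3: S2 = -847; d = 12; cross terms: (-5*-38 - -5*-5)=165, (-5*-2 - 16*-38)=618, (16*28 - 35*-2)=518, (35*28 - 12*28)=644, (12*21 - -31*28)=1120, (-31*-5 - -5*21)=260; twice the area = |3325| = 3325; area = 3325/2; answer 3325/2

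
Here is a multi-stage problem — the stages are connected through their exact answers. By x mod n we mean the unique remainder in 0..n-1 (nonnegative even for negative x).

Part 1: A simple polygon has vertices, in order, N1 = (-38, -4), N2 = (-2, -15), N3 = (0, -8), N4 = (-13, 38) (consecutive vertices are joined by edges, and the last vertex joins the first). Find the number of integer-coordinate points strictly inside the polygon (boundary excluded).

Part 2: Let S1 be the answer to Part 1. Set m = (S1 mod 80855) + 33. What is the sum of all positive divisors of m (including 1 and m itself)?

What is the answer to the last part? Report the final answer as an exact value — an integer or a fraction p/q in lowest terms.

Part 1: cross terms: (-38*-15 - -2*-4)=562, (-2*-8 - 0*-15)=16, (0*38 - -13*-8)=-104, (-13*-4 - -38*38)=1496; twice the area = |1970| = 1970; area = 985; boundary points = 1 + 1 + 1 + 1 = 4; strictly interior points = area - boundary/2 + 1 = 984; answer 984
Part 2: S1 = 984; m = 1017; 1017 = 3^2 * 113; sigma = (1 + 3 + 9) * (1 + 113) = 13 * 114 = 1482; answer 1482

1482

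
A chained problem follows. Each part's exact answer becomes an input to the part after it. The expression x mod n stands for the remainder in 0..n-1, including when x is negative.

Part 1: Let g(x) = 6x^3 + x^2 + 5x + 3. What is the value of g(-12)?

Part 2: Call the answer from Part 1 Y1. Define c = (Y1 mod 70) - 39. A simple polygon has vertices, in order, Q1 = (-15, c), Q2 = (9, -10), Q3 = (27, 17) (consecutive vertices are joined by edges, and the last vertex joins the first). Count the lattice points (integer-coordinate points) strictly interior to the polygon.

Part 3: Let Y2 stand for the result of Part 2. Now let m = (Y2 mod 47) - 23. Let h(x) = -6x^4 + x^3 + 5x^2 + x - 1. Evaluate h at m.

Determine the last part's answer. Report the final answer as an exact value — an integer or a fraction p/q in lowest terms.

-1155400

Part 1: 6*(-12)^3 + 1*(-12)^2 + 5*(-12)^1 + 3 = (-10368) + (144) + (-60) + (3) = -10281; answer -10281
Part 2: Y1 = -10281; c = -30; cross terms: (-15*-10 - 9*-30)=420, (9*17 - 27*-10)=423, (27*-30 - -15*17)=-555; twice the area = |288| = 288; area = 144; boundary points = 4 + 9 + 1 = 14; strictly interior points = area - boundary/2 + 1 = 138; answer 138
Part 3: Y2 = 138; m = 21; -6*(21)^4 + 1*(21)^3 + 5*(21)^2 + 1*(21)^1 - 1 = (-1166886) + (9261) + (2205) + (21) + (-1) = -1155400; answer -1155400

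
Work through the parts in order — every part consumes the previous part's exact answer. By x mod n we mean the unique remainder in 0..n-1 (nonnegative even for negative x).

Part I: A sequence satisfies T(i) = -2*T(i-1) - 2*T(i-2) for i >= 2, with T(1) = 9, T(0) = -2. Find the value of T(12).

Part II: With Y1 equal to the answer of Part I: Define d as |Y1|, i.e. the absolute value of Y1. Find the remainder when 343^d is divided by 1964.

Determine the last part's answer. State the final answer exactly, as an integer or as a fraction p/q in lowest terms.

Part I: T(2) = -2*(9) - 2*(-2) = -14; iterating: T(2)=-14, T(3)=10, T(4)=8, T(5)=-36, T(6)=56, T(7)=-40, T(8)=-32, T(9)=144, T(10)=-224, T(11)=160, T(12)=128; answer 128
Part II: Y1 = 128; d = 128; squarings mod 1964: 343^1=343, 343^2=1773, 343^4=1129, 343^8=5, 343^16=25, 343^32=625, 343^64=1753, 343^128=1313; 343^128 = 343^128 = 1313 (mod 1964); answer 1313

1313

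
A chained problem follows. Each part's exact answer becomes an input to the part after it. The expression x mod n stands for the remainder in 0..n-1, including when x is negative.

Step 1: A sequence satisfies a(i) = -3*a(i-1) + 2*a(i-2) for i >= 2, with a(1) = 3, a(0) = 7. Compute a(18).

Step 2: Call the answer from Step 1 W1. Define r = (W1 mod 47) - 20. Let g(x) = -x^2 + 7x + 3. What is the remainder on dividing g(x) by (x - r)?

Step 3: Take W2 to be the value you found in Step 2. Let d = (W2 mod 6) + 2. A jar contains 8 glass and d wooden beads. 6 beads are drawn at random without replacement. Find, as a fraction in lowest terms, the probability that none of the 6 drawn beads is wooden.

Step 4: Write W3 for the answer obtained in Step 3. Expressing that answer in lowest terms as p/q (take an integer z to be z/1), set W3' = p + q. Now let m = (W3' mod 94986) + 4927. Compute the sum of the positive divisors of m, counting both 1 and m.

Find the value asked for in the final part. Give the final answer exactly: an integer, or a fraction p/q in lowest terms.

9936

Step 1: a(2) = -3*(3) + 2*(7) = 5; iterating: a(2)=5, a(3)=-9, a(4)=37, a(5)=-129, a(6)=461, a(7)=-1641, a(8)=5845, a(9)=-20817, a(10)=74141, a(11)=-264057, a(12)=940453, a(13)=-3349473, a(14)=11929325, a(15)=-42486921, a(16)=151319413, a(17)=-538932081, a(18)=1919435069; answer 1919435069
Step 2: W1 = 1919435069; r = -19; remainder = value at the root: -1*(-19)^2 + 7*(-19)^1 + 3 = (-361) + (-133) + (3) = -491; answer -491
Step 3: W2 = -491; d = 3; total draws C(11,6) = 462; favorable C(8,6) = 28; P = 2/33; answer 2/33
Step 4: W3 = 2/33; threaded value p + q = 35; m = 4962; 4962 = 2 * 3 * 827; sigma = (1 + 2) * (1 + 3) * (1 + 827) = 3 * 4 * 828 = 9936; answer 9936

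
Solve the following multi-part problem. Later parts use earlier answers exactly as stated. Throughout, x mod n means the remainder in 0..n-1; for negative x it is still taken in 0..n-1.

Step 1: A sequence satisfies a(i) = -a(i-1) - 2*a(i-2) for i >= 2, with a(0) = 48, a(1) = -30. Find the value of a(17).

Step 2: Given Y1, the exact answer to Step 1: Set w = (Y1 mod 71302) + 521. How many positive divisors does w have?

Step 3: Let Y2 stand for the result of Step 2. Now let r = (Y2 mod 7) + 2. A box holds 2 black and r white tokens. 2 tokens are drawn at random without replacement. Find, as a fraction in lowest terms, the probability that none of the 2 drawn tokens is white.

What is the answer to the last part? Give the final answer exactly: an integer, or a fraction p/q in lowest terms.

1/15

Step 1: a(2) = -1*(-30) - 2*(48) = -66; iterating: a(2)=-66, a(3)=126, a(4)=6, a(5)=-258, a(6)=246, a(7)=270, a(8)=-762, a(9)=222, a(10)=1302, a(11)=-1746, a(12)=-858, a(13)=4350, a(14)=-2634, a(15)=-6066, a(16)=11334, a(17)=798; answer 798
Step 2: Y1 = 798; w = 1319; 1319 is prime, so its only divisors are 1 and 1319; count = 2; answer 2
Step 3: Y2 = 2; r = 4; total draws C(6,2) = 15; favorable C(2,2) = 1; P = 1/15; answer 1/15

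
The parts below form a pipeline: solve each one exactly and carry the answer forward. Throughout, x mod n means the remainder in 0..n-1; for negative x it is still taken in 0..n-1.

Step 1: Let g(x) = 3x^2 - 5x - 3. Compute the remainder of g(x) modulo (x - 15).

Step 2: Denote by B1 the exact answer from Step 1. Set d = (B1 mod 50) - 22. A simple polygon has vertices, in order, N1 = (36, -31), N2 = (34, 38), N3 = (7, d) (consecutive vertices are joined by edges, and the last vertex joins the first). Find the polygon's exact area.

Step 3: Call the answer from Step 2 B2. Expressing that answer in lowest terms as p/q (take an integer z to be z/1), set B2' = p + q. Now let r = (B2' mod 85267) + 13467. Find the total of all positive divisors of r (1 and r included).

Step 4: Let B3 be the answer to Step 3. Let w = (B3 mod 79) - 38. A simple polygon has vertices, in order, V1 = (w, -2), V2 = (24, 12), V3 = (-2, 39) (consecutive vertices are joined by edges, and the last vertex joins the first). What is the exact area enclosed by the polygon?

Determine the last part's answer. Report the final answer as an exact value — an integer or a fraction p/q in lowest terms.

823/2

Step 1: remainder = value at the root: 3*(15)^2 - 5*(15)^1 - 3 = (675) + (-75) + (-3) = 597; answer 597
Step 2: B1 = 597; d = 25; cross terms: (36*38 - 34*-31)=2422, (34*25 - 7*38)=584, (7*-31 - 36*25)=-1117; twice the area = |1889| = 1889; area = 1889/2; answer 1889/2
Step 3: B2 = 1889/2; threaded value p + q = 1891; r = 15358; 15358 = 2 * 7 * 1097; sigma = (1 + 2) * (1 + 7) * (1 + 1097) = 3 * 8 * 1098 = 26352; answer 26352
Step 4: B3 = 26352; w = 7; cross terms: (7*12 - 24*-2)=132, (24*39 - -2*12)=960, (-2*-2 - 7*39)=-269; twice the area = |823| = 823; area = 823/2; answer 823/2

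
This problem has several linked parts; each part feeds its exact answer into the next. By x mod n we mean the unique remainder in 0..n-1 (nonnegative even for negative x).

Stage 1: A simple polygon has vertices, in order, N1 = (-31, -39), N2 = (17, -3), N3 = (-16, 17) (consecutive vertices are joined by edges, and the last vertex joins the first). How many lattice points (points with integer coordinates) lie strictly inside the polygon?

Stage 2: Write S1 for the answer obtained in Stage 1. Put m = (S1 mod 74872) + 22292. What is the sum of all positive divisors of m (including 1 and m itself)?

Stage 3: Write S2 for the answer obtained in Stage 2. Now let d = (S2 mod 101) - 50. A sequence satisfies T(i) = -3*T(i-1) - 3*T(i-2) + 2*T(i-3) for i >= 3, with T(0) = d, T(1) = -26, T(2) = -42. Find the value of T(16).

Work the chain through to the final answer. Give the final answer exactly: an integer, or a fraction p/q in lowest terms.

-873538

Stage 1: cross terms: (-31*-3 - 17*-39)=756, (17*17 - -16*-3)=241, (-16*-39 - -31*17)=1151; twice the area = |2148| = 2148; area = 1074; boundary points = 12 + 1 + 1 = 14; strictly interior points = area - boundary/2 + 1 = 1068; answer 1068
Stage 2: S1 = 1068; m = 23360; 23360 = 2^6 * 5 * 73; sigma = (1 + 2 + 4 + 8 + 16 + 32 + 64) * (1 + 5) * (1 + 73) = 127 * 6 * 74 = 56388; answer 56388
Stage 3: S2 = 56388; d = -20; T(3) = -3*(-42) - 3*(-26) + 2*(-20) = 164; iterating: T(3)=164, T(4)=-418, T(5)=678, T(6)=-452, T(7)=-1514, T(8)=7254, T(9)=-18124, T(10)=29582, T(11)=-19866, T(12)=-65396, T(13)=314950, T(14)=-788394, T(15)=1289540, T(16)=-873538; answer -873538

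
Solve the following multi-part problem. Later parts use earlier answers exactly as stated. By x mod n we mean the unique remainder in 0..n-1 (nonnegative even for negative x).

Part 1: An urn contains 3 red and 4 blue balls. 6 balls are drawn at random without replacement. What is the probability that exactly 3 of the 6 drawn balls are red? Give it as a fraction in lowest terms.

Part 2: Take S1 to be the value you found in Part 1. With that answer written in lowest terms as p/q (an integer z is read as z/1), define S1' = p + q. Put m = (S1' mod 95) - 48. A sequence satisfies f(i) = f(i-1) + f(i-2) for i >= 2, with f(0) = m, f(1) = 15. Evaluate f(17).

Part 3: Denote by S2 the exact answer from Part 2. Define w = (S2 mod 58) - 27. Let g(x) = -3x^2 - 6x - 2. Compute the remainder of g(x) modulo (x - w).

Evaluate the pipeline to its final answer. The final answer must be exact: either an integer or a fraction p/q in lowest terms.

-47

Part 1: total draws C(7,6) = 7; favorable C(3,3)*C(4,3) = 4; P = 4/7; answer 4/7
Part 2: S1 = 4/7; threaded value p + q = 11; m = -37; f(2) = 1*(15) + 1*(-37) = -22; iterating: f(2)=-22, f(3)=-7, f(4)=-29, f(5)=-36, f(6)=-65, f(7)=-101, f(8)=-166, f(9)=-267, f(10)=-433, f(11)=-700, f(12)=-1133, f(13)=-1833, f(14)=-2966, f(15)=-4799, f(16)=-7765, f(17)=-12564; answer -12564
Part 3: S2 = -12564; w = -5; remainder = value at the root: -3*(-5)^2 - 6*(-5)^1 - 2 = (-75) + (30) + (-2) = -47; answer -47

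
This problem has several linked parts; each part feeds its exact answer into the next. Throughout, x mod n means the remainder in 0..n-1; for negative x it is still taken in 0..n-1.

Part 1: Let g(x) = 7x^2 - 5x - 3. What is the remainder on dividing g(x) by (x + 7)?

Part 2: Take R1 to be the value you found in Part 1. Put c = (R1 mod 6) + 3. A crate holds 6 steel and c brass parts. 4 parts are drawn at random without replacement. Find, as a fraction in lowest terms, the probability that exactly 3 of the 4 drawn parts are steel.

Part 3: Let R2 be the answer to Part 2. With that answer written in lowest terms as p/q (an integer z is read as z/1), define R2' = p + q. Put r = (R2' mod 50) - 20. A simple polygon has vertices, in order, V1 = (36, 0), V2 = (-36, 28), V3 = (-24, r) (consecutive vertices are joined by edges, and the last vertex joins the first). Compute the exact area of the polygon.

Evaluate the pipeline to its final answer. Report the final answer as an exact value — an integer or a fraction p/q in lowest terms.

Part 1: remainder = value at the root: 7*(-7)^2 - 5*(-7)^1 - 3 = (343) + (35) + (-3) = 375; answer 375
Part 2: R1 = 375; c = 6; total draws C(12,4) = 495; favorable C(6,3)*C(6,1) = 120; P = 8/33; answer 8/33
Part 3: R2 = 8/33; threaded value p + q = 41; r = 21; cross terms: (36*28 - -36*0)=1008, (-36*21 - -24*28)=-84, (-24*0 - 36*21)=-756; twice the area = |168| = 168; area = 84; answer 84

84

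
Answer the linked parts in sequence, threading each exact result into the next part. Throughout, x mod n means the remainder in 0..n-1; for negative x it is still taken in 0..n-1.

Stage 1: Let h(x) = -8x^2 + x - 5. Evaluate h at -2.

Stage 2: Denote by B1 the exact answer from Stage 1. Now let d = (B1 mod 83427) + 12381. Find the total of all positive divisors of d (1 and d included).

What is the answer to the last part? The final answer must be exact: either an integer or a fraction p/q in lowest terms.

Stage 1: -8*(-2)^2 + 1*(-2)^1 - 5 = (-32) + (-2) + (-5) = -39; answer -39
Stage 2: B1 = -39; d = 95769; 95769 = 3^3 * 3547; sigma = (1 + 3 + 9 + 27) * (1 + 3547) = 40 * 3548 = 141920; answer 141920

141920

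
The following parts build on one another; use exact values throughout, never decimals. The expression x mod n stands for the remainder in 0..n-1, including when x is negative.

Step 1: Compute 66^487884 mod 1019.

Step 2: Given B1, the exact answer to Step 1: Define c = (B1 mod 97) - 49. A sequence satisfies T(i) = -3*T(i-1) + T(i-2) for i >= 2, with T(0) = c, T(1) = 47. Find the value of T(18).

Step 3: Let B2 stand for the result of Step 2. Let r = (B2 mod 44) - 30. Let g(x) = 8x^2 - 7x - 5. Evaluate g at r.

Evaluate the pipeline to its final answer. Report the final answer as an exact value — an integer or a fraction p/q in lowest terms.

Step 1: squarings mod 1019: 66^1=66, 66^2=280, 66^4=956, 66^8=912, 66^16=240, 66^32=536, 66^64=957, 66^128=787, 66^256=836, 66^512=881, 66^1024=702, 66^2048=627, 66^4096=814, 66^8192=246, 66^16384=395, 66^32768=118, 66^65536=677, 66^131072=798, 66^262144=948; 66^487884 = 66^4 * 66^8 * 66^64 * 66^128 * 66^256 * 66^4096 * 66^8192 * 66^16384 * 66^65536 * 66^131072 * 66^262144 = 947 (mod 1019); answer 947
Step 2: B1 = 947; c = 25; T(2) = -3*(47) + 1*(25) = -116; iterating: T(2)=-116, T(3)=395, T(4)=-1301, T(5)=4298, T(6)=-14195, T(7)=46883, T(8)=-154844, T(9)=511415, T(10)=-1689089, T(11)=5578682, T(12)=-18425135, T(13)=60854087, T(14)=-200987396, T(15)=663816275, T(16)=-2192436221, T(17)=7241124938, T(18)=-23915811035; answer -23915811035
Step 3: B2 = -23915811035; r = -25; 8*(-25)^2 - 7*(-25)^1 - 5 = (5000) + (175) + (-5) = 5170; answer 5170

5170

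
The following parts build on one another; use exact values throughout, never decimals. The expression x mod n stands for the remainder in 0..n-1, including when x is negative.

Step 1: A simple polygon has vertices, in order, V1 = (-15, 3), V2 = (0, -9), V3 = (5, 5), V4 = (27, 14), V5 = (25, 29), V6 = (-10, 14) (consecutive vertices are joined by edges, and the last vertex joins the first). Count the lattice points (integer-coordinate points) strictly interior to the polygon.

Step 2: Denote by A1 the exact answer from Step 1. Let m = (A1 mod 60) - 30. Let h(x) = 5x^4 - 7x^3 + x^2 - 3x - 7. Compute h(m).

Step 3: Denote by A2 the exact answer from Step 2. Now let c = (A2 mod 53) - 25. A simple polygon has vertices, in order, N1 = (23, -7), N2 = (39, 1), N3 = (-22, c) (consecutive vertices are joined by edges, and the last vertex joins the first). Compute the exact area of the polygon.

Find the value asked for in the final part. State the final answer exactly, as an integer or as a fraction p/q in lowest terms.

Step 1: cross terms: (-15*-9 - 0*3)=135, (0*5 - 5*-9)=45, (5*14 - 27*5)=-65, (27*29 - 25*14)=433, (25*14 - -10*29)=640, (-10*3 - -15*14)=180; twice the area = |1368| = 1368; area = 684; boundary points = 3 + 1 + 1 + 1 + 5 + 1 = 12; strictly interior points = area - boundary/2 + 1 = 679; answer 679
Step 2: A1 = 679; m = -11; 5*(-11)^4 - 7*(-11)^3 + 1*(-11)^2 - 3*(-11)^1 - 7 = (73205) + (9317) + (121) + (33) + (-7) = 82669; answer 82669
Step 3: A2 = 82669; c = 17; cross terms: (23*1 - 39*-7)=296, (39*17 - -22*1)=685, (-22*-7 - 23*17)=-237; twice the area = |744| = 744; area = 372; answer 372

372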